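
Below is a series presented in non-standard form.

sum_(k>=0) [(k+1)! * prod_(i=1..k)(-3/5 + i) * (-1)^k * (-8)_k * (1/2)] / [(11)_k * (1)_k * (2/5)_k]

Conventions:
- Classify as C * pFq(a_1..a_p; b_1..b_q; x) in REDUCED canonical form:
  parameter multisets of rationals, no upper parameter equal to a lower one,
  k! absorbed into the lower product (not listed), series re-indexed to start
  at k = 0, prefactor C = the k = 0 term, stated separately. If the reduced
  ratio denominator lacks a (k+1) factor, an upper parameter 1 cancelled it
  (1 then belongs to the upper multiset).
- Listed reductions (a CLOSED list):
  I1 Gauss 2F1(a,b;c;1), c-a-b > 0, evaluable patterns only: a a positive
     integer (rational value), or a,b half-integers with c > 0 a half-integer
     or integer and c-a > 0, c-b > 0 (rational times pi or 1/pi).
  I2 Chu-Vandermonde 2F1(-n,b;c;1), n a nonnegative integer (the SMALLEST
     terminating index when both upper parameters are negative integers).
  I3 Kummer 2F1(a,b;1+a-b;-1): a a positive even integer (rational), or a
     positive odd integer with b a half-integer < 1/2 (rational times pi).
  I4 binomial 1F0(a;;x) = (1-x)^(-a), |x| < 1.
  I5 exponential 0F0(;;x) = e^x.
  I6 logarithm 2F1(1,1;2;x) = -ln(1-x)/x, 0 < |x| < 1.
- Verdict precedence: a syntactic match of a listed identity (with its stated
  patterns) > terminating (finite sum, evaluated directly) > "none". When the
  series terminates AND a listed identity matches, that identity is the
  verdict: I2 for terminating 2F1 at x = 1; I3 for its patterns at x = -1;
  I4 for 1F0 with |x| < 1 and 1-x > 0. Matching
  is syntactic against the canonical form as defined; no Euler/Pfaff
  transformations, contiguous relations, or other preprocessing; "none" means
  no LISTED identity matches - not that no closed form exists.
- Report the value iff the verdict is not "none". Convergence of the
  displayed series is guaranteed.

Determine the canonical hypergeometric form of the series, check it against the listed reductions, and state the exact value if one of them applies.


At argument -1: a 2F1 with upper {-8, 2}, lower {11}, scaled by C = 1/2. Verdict: Kummer's theorem (I3) matches (x = -1; c = 11 equals 1+a-b for upper {-8, 2}: listed pattern). Hence: 5/2.

Key observation: t_0 being 1/2, (1)_k (C = 1/2) is k! itself.
Adjacent-term ratio: r(k) = (-1) * (k-8) (k+2) / [(k+11) (k+1)] - rational; roots negated = parameters, x = (-1), C = 1/2.


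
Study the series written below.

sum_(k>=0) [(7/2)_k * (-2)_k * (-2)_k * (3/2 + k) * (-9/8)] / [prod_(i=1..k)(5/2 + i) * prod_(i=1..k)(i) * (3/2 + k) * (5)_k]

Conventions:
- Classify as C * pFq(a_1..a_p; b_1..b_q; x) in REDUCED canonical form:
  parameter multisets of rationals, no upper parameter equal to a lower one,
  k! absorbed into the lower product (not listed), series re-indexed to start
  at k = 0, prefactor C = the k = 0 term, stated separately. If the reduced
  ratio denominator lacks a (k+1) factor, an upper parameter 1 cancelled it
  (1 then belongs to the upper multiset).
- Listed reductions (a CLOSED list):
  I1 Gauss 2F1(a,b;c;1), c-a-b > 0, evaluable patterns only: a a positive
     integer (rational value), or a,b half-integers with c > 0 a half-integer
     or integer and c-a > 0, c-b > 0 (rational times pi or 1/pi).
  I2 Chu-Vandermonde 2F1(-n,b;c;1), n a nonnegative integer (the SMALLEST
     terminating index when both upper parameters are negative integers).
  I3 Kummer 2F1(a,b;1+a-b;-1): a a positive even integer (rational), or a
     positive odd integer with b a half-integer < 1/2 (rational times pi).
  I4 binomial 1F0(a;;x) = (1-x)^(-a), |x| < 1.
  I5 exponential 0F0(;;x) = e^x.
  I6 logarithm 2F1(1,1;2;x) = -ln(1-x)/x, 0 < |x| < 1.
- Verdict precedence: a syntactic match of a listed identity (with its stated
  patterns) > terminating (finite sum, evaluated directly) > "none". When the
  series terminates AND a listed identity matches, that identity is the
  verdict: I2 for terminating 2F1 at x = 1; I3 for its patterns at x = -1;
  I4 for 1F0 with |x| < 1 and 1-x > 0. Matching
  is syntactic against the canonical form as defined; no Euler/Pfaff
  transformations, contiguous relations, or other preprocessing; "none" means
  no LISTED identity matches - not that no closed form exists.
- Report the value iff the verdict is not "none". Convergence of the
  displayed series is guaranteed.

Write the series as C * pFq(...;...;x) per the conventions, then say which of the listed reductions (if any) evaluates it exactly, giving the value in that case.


Reduced: x = 1, 2F1, upper = {-2, -2}, lower = {5}, C = -9/8. Verdict (x = 1): the Chu-Vandermonde identity I2 applies (terminating 2F1 at x = 1 with n = 2, b = -2, c = 5). Sum: -21/10.

Key step: from the first term -9/8: k + 3/2 divides numerator and denominator alike; prefactor -9/8 after cancelling.
Consecutive-term ratio: r(k) = 1 * (k-2) (k-2) / [(k+5) (k+1)] ; factor over Q: parameters, x = 1, and C = -9/8.


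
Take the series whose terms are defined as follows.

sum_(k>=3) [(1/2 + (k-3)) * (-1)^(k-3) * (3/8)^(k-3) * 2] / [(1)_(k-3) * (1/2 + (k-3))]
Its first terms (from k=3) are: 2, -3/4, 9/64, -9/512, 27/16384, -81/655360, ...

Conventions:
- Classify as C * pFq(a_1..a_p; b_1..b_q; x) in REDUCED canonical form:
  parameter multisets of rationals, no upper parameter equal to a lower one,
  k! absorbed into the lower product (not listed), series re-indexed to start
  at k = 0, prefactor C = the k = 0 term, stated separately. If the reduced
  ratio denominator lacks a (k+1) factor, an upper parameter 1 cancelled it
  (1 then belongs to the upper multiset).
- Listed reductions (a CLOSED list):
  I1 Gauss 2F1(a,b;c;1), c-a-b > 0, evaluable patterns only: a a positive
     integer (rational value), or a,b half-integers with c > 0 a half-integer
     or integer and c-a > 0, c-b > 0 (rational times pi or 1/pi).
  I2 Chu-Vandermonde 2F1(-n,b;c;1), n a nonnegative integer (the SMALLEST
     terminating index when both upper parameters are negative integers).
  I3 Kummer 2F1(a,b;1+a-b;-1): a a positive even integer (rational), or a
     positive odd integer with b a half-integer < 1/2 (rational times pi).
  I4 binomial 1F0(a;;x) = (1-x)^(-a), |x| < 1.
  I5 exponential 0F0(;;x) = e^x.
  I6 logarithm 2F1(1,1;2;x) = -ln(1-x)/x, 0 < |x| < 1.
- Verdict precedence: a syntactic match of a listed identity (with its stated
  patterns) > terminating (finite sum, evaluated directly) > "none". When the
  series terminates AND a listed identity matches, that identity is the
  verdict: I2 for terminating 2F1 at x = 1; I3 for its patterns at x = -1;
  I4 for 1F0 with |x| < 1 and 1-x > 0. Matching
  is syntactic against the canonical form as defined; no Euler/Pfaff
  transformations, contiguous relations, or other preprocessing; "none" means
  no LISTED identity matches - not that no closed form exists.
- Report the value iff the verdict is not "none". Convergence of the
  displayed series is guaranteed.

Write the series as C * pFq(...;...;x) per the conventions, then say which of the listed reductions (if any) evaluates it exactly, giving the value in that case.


The series (x = -3/8) is 0F0: upper {-}, lower {-}, prefactor 2. Verdict (x = -3/8): exponential (I5) applies (the 0F0 exponential series at x = -3/8). Its exact value is 2 * e^(-3/8).

Key observation: x = (-3/8) and k + 1/2 divides numerator and denominator alike; C = 2 after cancelling.
Consecutive-term ratio: r(k) = (-3/8) * 1 / [(k+1)] - rational in k, leading ratio (-3/8); with t_0 = 2, classification follows.


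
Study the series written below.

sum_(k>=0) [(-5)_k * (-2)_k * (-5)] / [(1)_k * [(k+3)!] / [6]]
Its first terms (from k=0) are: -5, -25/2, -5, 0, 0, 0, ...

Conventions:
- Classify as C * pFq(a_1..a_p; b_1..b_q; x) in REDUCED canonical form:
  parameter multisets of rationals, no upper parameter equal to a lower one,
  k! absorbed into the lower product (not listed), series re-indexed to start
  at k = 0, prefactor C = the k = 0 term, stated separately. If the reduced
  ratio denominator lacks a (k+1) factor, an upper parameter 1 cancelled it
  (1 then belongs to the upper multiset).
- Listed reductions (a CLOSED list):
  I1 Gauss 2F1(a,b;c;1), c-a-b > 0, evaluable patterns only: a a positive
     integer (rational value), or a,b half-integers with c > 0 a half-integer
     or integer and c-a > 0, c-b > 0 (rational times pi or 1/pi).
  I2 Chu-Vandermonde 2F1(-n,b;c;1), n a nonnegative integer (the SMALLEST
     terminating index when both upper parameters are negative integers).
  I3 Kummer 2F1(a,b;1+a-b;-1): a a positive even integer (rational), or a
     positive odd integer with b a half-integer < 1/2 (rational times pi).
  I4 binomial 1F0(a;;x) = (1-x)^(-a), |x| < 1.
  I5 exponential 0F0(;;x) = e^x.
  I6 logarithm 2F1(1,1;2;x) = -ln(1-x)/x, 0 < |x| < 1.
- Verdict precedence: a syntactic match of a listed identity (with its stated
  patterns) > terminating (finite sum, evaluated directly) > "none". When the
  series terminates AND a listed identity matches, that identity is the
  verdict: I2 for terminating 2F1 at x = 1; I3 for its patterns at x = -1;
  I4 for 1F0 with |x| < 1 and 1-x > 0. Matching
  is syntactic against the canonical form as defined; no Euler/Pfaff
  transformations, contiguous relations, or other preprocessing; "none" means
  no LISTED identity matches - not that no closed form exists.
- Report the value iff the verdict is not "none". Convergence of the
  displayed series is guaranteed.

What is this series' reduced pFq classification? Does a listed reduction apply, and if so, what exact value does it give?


x = 1 here; the reduced form reads 2F1, upper {-5, -2}, lower {4}, C = -5. Verdict (x = 1): the Chu-Vandermonde identity I2 applies (terminating 2F1 at x = 1 with n = 2, b = -5, c = 4). Sum: -45/2.

The tell: x = 1 and the denominator's factorial ratio (C = -5) is a lower Pochhammer.
Adjacent-term ratio: r(k) = 1 * (k-5) (k-2) / [(k+4) (k+1)] - rational in k. x = 1; t_0 = -5; negate the roots.


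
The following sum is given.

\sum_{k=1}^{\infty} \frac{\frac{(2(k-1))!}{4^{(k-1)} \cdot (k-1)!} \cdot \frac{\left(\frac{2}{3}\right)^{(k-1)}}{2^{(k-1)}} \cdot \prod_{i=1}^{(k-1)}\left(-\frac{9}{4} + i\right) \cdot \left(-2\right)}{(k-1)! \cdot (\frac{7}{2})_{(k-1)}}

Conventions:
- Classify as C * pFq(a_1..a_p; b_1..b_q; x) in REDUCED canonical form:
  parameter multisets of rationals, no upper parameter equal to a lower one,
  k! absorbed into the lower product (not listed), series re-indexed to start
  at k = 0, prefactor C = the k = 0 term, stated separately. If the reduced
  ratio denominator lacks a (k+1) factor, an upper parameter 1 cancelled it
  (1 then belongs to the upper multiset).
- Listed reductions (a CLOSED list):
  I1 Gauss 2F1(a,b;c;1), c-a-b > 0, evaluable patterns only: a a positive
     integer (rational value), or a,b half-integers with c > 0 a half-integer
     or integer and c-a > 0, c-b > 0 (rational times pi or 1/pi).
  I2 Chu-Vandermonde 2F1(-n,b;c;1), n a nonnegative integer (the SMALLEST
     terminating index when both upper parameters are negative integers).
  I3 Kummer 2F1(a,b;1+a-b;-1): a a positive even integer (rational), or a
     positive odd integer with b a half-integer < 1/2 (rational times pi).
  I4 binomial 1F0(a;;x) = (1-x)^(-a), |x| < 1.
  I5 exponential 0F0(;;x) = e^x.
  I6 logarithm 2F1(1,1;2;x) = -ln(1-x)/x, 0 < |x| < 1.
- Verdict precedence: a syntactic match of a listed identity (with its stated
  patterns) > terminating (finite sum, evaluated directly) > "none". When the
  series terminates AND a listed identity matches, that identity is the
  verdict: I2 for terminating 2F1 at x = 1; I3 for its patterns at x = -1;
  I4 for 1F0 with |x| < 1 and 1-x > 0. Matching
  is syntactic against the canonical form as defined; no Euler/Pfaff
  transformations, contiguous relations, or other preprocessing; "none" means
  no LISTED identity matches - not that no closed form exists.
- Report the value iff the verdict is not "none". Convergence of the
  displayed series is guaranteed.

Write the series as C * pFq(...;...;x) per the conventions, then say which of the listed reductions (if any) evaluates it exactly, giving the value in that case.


Structural cue: t_0 = -2 here, and the (2k)!/(4^k k!) block (C = -2, x = 1/3) is the Pochhammer (1/2)_k.
Ratio: r(k) = \frac{1}{3} * (k-\frac{5}{4}) (k+\frac{1}{2}) / [(k+\frac{7}{2}) (k+1)] - rational in k, leading ratio \frac{1}{3}; with t_0 = -2, classification follows.

Canonical form: C = -2 times 2F1 with upper {-\frac{5}{4}, \frac{1}{2}}, lower {\frac{7}{2}}, x = \frac{1}{3}. Verdict: no listed reduction: x = \frac{1}{3} and upper {-\frac{5}{4}, \frac{1}{2}} fail every I1-I6 pattern.


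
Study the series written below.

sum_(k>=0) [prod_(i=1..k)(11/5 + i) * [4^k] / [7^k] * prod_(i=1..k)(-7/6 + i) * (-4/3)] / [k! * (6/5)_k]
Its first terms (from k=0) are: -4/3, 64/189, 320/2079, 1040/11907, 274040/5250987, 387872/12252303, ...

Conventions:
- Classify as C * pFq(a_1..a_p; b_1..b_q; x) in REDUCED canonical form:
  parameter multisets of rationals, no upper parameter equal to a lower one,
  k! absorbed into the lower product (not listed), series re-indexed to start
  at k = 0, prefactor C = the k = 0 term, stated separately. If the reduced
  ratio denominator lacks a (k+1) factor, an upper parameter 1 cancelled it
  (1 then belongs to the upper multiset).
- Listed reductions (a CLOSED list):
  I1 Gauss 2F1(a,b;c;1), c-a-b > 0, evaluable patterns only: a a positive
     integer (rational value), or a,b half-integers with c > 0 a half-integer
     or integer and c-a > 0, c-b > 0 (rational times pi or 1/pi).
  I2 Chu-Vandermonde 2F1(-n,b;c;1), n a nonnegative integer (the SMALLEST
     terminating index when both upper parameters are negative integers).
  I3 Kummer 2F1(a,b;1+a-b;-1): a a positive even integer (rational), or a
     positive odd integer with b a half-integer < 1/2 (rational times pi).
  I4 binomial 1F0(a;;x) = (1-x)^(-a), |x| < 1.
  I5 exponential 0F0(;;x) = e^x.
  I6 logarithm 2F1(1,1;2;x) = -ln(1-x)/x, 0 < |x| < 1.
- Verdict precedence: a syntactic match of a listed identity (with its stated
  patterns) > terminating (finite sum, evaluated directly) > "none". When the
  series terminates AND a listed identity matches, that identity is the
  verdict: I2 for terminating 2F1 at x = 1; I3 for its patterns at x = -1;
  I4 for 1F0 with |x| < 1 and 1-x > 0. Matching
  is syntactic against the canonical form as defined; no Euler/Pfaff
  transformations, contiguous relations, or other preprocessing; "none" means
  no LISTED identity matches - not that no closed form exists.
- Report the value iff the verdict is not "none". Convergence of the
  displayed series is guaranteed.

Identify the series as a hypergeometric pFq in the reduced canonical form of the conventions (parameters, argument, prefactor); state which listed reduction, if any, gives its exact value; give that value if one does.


x = 4/7 here; the reduced form reads 2F1, upper {-1/6, 16/5}, lower {6/5}, C = -4/3. Verdict: none - this 2F1 at x = 4/7 matches no listed pattern, and upper {-1/6, 16/5} holds no stopper.

First insight: from the first term -4/3: the two geometric factors (C = -4/3, x = 4/7) combine into one argument.
Consecutive-term ratio: r(k) = (4/7) * (k-1/6) (k+16/5) / [(k+6/5) (k+1)] ; factor over Q: parameters, x = (4/7), and C = -4/3.


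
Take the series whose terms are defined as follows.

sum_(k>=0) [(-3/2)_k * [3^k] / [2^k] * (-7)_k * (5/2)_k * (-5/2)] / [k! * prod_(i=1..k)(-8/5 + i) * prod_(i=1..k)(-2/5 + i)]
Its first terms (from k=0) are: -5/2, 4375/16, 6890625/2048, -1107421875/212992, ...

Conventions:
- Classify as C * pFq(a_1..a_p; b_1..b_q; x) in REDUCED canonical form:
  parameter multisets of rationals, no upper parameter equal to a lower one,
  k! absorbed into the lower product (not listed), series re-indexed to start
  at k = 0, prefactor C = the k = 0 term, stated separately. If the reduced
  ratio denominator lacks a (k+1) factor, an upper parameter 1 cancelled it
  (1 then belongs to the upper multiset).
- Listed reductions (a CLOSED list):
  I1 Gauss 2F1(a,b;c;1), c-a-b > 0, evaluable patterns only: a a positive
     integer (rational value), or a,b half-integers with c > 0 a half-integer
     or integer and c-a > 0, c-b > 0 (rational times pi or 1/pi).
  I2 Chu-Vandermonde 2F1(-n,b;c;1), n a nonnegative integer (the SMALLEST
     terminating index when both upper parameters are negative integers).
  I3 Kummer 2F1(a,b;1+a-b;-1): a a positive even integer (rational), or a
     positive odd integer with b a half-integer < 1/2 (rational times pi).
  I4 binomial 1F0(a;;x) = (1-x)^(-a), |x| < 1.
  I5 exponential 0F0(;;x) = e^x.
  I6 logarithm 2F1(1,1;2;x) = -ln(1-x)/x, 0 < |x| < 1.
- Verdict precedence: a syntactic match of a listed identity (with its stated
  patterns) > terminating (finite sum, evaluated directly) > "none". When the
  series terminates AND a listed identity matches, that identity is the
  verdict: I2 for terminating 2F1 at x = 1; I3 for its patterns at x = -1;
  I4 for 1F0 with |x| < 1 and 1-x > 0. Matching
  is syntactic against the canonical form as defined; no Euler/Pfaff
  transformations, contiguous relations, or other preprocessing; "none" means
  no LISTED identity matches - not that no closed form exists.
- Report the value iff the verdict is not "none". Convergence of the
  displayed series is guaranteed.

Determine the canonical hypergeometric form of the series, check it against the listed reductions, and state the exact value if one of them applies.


This is -5/2 * 3F2(-7, -3/2, 5/2; -3/5, 3/5; 3/2) in reduced canonical form. Verdict: terminating (-7 upstairs). 8 nonzero terms in all; added directly. Sum: 426429924799772505/240144506421248.

Key observation: with t_0 = -5/2, the two k-th powers (C = -5/2, x = 3/2) combine into one argument.
Term ratio: r(k) = (3/2) * (k-7) (k-3/2) (k+5/2) / [(k-3/5) (k+3/5) (k+1)] - rational in k, leading ratio (3/2); with t_0 = -5/2, classification follows.


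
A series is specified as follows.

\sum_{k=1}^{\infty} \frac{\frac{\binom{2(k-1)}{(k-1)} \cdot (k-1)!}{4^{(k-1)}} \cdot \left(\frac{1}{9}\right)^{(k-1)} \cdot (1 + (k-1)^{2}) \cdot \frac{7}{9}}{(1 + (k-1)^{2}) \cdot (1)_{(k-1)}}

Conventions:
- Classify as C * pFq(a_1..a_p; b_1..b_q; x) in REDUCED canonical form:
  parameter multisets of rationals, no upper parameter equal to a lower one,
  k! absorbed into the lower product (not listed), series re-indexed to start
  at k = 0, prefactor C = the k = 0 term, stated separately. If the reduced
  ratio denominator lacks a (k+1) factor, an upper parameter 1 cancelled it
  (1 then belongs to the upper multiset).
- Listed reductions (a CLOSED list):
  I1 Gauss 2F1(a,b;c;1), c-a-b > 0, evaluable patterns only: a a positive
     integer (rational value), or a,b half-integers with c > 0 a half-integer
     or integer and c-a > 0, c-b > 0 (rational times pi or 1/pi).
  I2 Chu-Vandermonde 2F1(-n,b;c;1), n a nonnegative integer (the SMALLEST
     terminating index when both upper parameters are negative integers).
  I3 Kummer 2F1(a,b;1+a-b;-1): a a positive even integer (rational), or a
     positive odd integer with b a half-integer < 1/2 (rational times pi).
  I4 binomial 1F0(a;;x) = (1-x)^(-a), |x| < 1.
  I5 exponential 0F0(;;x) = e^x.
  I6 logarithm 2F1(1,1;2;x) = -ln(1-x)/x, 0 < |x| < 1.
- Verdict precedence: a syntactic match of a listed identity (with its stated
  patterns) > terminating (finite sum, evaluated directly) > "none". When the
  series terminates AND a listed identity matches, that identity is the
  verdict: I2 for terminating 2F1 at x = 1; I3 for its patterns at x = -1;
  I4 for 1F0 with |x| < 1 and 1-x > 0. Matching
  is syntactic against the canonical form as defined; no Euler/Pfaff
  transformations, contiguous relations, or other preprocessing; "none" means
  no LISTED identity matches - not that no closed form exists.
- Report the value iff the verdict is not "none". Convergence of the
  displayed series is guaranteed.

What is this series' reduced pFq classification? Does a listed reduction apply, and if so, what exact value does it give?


x = \frac{1}{9} here; the reduced form reads 1F0, upper {\frac{1}{2}}, lower {-}, C = \frac{7}{9}. Verdict (x = \frac{1}{9}): binomial (I4) applies (the 1F0 binomial series: exponent -1/2, x = \frac{1}{9}). Value: \frac{7}{9} \cdot \left(\frac{8}{9}\right)^{-\frac{1}{2}}.

Key step: t_0 being \frac{7}{9}, k^2 + 1 divides numerator and denominator alike; C = 7/9, x = 1/9 after cancelling.
Consecutive-term ratio: r(k) = \frac{1}{9} * (k+\frac{1}{2}) / [(k+1)] - rational in k. x = \frac{1}{9}; t_0 = \frac{7}{9}; negate the roots.


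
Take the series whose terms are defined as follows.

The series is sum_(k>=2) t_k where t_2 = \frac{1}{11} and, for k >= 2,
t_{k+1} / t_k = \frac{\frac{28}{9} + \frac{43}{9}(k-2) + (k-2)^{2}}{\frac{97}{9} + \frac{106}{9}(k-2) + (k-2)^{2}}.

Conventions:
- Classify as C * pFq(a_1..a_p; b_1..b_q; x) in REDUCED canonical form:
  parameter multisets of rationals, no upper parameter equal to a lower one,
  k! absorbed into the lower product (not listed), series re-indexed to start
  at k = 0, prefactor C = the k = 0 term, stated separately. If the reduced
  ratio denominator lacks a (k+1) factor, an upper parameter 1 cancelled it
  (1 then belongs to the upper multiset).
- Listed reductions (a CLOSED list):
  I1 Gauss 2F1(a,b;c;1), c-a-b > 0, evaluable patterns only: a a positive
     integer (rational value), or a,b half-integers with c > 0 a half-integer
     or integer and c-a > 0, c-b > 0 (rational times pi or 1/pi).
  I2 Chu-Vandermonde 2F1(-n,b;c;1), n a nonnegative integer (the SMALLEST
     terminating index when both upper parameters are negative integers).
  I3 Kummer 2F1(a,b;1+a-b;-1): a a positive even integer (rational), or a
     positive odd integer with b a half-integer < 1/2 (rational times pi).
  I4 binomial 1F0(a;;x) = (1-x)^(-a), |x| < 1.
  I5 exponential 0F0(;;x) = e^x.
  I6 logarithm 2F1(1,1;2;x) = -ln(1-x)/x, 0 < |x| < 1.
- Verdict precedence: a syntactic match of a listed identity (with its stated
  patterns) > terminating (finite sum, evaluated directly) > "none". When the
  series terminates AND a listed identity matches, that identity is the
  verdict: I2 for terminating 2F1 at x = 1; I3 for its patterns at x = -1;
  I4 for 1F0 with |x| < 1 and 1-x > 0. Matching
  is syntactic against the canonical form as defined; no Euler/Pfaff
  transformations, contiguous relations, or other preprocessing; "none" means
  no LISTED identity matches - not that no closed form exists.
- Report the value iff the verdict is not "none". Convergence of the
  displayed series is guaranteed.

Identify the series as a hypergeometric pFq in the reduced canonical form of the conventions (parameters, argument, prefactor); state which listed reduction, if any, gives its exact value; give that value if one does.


Classification (C = \frac{1}{11}): 2F1 with upper {\frac{7}{9}, 4}, lower {\frac{97}{9}}, argument x = 1. Verdict at x = 1: Gauss's theorem (I1) matches (x = 1: the Gamma ratio telescopes since c-a-b = 6 > 0 and a = 4 in Z>0). Exact value: \frac{24095}{177147}.

First insight: t_0 = \frac{1}{11} here, and factor the ratio over Q (C = 1/11): negated roots = parameters.
Adjacent-term ratio: r(k) = 1 * (k+\frac{7}{9}) (k+4) / [(k+\frac{97}{9}) (k+1)] - poly over poly, x = 1 from leading terms; C = \frac{1}{11} at k = 0.


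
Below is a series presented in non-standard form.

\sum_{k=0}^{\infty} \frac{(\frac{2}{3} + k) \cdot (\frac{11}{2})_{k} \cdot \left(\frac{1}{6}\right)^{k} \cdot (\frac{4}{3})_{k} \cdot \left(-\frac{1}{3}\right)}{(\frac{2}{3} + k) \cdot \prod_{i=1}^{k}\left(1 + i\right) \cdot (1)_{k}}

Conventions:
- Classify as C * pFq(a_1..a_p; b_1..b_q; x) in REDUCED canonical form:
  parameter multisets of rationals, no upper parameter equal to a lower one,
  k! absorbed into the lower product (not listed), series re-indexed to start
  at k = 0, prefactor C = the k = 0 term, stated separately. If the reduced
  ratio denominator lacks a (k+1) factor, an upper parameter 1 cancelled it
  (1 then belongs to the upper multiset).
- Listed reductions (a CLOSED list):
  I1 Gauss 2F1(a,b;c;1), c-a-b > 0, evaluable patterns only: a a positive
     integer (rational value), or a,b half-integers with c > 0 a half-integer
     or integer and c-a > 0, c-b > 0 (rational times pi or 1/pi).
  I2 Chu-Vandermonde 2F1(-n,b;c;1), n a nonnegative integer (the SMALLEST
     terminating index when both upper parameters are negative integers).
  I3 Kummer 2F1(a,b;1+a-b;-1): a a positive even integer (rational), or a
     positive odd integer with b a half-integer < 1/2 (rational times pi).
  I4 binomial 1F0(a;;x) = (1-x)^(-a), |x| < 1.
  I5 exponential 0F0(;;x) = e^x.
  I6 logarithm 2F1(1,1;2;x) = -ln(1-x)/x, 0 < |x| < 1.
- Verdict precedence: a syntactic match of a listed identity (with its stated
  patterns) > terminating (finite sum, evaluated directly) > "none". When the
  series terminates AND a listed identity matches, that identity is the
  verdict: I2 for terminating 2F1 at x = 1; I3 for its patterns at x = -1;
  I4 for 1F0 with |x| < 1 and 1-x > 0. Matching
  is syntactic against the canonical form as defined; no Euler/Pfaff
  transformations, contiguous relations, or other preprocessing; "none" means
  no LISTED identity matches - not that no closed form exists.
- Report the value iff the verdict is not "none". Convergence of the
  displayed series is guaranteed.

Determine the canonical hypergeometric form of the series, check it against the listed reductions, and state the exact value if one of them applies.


Key observation: t_0 being -\frac{1}{3}, k + 2/3 divides numerator and denominator alike; C = -1/3, x = 1/6 after cancelling.
Step ratio: r(k) = \frac{1}{6} * (k+\frac{4}{3}) (k+\frac{11}{2}) / [(k+2) (k+1)] - poly over poly, x = \frac{1}{6} from leading terms; C = -\frac{1}{3} at k = 0.

Canonical form: C = -\frac{1}{3} times 2F1 with upper {\frac{4}{3}, \frac{11}{2}}, lower {2}, x = \frac{1}{6}. Verdict: none. No listed pattern accepts 2F1(\frac{4}{3}, \frac{11}{2}; 2; \frac{1}{6}).


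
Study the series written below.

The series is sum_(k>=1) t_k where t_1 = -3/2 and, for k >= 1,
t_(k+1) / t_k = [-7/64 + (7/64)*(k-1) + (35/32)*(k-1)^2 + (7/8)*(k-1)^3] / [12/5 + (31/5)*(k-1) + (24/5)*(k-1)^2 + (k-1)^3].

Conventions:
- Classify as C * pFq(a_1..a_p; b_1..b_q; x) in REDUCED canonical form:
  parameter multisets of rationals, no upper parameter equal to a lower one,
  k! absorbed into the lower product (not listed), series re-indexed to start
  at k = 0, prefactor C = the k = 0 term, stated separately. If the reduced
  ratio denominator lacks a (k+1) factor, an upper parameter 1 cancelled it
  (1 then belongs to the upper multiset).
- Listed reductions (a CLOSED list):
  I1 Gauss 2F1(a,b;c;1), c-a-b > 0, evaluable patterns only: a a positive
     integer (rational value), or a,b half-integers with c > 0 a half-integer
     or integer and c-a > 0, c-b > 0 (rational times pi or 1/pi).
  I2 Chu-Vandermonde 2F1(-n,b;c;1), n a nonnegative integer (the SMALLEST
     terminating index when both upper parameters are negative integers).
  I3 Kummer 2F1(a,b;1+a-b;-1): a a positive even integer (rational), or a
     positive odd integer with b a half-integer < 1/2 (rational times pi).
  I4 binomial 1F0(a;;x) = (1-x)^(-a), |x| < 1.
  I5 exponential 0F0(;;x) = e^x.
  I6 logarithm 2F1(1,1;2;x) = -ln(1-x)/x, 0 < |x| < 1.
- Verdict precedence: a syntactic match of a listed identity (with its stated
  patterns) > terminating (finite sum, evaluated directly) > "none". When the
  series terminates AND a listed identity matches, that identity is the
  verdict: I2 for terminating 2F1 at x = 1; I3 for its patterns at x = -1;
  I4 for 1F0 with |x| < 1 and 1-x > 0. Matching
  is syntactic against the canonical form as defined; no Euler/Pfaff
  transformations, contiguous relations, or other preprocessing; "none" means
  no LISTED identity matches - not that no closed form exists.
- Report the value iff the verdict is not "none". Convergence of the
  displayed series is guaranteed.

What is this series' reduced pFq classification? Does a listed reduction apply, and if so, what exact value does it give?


Prefactor -3/2, argument 7/8: 3F2 with upper {-1/4, 1/2, 1} over lower {4/5, 3}. Verdict: no listed reduction: x = 7/8 and upper {-1/4, 1/2, 1} fail every I1-I6 pattern.

The tell: with t_0 = -3/2, factor the ratio over Q (C = -3/2): negated roots = parameters.
Consecutive-term ratio: r(k) = (7/8) * (k-1/4) (k+1/2) (k+1) / [(k+4/5) (k+3) (k+1)] - poly over poly, x = (7/8) from leading terms; C = -3/2 at k = 0.


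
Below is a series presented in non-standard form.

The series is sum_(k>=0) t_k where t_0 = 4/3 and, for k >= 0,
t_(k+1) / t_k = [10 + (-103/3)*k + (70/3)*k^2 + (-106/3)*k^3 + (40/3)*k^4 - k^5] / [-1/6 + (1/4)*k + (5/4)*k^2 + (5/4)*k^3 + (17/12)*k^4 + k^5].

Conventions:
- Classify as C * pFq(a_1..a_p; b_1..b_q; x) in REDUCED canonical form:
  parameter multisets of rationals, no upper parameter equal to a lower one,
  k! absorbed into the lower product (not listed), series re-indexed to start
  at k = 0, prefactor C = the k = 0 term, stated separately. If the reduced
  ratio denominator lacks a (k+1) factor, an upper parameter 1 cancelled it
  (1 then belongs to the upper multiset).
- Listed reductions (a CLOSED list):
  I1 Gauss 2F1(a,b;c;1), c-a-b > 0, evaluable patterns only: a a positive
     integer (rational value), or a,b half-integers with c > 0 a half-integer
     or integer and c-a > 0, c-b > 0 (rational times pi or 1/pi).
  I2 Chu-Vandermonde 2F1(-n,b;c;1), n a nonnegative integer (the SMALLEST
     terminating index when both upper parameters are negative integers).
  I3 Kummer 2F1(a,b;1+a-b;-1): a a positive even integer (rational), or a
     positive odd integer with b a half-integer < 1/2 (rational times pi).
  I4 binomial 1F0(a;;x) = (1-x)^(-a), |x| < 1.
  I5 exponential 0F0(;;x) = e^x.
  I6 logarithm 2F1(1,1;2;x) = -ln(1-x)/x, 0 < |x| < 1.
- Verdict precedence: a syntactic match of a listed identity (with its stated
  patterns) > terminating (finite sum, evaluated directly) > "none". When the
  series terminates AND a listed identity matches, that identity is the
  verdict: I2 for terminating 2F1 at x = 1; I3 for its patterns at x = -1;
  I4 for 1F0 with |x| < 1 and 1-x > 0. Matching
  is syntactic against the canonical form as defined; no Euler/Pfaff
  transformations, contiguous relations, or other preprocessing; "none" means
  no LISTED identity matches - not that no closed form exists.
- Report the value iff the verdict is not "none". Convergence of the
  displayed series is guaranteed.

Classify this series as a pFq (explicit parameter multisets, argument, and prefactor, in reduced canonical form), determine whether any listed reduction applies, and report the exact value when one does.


Prefactor 4/3, argument -1: 3F2 with upper {-10, -3, -1/3} over lower {-1/4, 2/3}. Verdict: terminating - upper -3 stops the sum at k = 3; the 4 terms are added exactly. Sum: -1268/21.

Key observation: t_0 being 4/3, roots of the ratio polynomials (C = 4/3) are the negated parameters.
Ratio: r(k) = (-1) * (k-10) (k-3) (k-1/3) / [(k-1/4) (k+2/3) (k+1)] - rational; roots negated = parameters, x = (-1), C = 4/3.


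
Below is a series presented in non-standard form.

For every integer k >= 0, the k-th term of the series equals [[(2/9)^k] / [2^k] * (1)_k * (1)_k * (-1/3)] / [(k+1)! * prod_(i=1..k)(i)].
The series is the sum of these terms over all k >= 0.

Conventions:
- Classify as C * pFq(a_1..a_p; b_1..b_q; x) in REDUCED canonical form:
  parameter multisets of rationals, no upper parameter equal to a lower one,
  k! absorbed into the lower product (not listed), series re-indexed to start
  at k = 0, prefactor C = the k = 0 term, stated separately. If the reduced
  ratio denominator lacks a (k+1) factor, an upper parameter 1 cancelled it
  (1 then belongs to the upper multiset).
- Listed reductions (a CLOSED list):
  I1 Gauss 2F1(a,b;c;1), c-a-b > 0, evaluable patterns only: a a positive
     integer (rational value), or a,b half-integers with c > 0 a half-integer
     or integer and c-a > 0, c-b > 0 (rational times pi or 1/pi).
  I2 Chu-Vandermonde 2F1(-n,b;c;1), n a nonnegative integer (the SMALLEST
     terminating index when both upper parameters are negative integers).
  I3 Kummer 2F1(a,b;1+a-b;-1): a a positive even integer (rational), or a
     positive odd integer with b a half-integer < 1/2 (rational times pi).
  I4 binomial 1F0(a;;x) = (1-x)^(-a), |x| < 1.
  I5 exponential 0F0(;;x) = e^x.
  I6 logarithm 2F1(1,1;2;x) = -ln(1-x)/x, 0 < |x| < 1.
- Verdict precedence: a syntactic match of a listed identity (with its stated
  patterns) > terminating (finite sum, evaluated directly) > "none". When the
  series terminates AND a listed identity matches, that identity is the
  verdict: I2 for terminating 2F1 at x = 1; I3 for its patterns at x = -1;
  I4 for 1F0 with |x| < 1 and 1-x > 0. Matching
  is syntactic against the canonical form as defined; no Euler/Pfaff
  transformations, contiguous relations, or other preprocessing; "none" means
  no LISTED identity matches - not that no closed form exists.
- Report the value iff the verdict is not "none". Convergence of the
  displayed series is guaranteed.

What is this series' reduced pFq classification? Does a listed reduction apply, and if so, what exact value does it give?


Key observation: with t_0 = -1/3, the product of the first k integers (prefactor -1/3) is k!.
Ratio: r(k) = (1/9) * (k+1) (k+1) / [(k+2) (k+1)] - rational in k, leading ratio (1/9); with t_0 = -1/3, classification follows.

With C = -1/3: the canonical form is 2F1(1, 1; 2; 1/9). Verdict (x = 1/9): the I6 logarithm reduction applies (the logarithm: parameters (1,1;2), x = 1/9). Exact value: 3 * ln(8/9).


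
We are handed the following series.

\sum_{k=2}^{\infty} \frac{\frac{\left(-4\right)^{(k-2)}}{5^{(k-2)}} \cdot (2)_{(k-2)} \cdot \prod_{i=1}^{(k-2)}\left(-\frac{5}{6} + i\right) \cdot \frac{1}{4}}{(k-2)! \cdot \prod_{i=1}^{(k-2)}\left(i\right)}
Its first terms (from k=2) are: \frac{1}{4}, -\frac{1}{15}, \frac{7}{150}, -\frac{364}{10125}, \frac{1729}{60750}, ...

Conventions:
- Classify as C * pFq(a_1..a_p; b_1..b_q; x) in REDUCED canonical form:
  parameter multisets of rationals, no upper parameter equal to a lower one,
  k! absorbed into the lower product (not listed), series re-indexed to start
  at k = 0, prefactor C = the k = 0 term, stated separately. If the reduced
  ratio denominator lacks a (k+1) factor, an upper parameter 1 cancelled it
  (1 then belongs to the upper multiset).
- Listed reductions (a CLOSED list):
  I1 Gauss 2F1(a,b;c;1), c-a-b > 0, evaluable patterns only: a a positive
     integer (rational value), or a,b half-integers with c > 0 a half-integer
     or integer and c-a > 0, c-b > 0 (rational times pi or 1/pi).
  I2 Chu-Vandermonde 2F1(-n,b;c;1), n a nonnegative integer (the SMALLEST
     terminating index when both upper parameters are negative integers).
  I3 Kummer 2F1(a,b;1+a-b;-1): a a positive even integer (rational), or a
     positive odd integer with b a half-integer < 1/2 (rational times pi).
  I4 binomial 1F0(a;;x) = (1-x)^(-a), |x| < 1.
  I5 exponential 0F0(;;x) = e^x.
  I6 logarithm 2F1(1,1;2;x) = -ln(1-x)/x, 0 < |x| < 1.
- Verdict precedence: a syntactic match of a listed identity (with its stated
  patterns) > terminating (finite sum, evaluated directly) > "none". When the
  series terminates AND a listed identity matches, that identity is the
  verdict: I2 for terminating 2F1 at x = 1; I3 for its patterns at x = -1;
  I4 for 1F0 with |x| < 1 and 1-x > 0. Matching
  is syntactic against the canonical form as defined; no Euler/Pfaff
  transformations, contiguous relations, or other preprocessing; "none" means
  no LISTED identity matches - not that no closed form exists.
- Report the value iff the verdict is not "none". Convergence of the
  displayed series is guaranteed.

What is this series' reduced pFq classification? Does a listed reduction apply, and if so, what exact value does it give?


Structural cue: from the first term \frac{1}{4}: the running product (C = 1/4) telescopes to a rising factorial.
Ratio: r(k) = -\frac{4}{5} * (k+\frac{1}{6}) (k+2) / [(k+1) (k+1)] - rational in k. x = -\frac{4}{5}; t_0 = \frac{1}{4}; negate the roots.

With C = \frac{1}{4}: the canonical form is 2F1(\frac{1}{6}, 2; 1; -\frac{4}{5}). Verdict: no listed reduction: x = -\frac{4}{5} and upper {\frac{1}{6}, 2} fail every I1-I6 pattern.


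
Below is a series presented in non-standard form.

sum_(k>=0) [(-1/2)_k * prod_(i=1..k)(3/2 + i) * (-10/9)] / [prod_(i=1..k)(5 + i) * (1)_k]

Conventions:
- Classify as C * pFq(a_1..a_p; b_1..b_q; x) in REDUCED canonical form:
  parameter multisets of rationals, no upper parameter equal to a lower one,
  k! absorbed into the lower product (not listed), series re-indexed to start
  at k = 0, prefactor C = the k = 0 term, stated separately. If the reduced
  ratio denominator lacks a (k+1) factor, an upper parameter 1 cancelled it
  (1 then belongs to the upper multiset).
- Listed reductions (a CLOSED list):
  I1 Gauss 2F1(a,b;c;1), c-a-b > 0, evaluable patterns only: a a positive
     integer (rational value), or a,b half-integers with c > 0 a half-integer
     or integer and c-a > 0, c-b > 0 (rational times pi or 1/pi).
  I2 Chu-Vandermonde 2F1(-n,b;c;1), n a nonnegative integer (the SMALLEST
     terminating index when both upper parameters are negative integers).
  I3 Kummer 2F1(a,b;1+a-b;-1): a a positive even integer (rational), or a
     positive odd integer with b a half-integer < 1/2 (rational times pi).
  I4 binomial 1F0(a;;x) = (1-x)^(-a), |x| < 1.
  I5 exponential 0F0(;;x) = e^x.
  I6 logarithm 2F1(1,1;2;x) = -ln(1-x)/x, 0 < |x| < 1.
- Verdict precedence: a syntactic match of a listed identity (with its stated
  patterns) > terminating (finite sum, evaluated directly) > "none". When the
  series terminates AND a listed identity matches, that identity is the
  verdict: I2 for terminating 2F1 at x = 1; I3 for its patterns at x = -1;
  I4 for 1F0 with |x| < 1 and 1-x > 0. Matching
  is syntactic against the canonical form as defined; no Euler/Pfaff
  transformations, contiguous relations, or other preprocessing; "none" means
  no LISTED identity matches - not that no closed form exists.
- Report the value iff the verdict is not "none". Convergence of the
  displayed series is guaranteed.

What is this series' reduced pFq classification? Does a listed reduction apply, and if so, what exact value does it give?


Reduced: x = 1, 2F1, upper = {-1/2, 5/2}, lower = {6}, C = -10/9. Verdict: Gauss's theorem I1 (half-integer case) fires (x = 1; upper {-1/2, 5/2} half-integers, c = 6 in the evaluable pattern). Hence: (-16384/6237) / pi.

Key observation: with t_0 = -10/9, the lower running product (prefactor -10/9) is a rising factorial.
Term ratio: r(k) = 1 * (k-1/2) (k+5/2) / [(k+6) (k+1)] - rational in k. x = 1; t_0 = -10/9; negate the roots.


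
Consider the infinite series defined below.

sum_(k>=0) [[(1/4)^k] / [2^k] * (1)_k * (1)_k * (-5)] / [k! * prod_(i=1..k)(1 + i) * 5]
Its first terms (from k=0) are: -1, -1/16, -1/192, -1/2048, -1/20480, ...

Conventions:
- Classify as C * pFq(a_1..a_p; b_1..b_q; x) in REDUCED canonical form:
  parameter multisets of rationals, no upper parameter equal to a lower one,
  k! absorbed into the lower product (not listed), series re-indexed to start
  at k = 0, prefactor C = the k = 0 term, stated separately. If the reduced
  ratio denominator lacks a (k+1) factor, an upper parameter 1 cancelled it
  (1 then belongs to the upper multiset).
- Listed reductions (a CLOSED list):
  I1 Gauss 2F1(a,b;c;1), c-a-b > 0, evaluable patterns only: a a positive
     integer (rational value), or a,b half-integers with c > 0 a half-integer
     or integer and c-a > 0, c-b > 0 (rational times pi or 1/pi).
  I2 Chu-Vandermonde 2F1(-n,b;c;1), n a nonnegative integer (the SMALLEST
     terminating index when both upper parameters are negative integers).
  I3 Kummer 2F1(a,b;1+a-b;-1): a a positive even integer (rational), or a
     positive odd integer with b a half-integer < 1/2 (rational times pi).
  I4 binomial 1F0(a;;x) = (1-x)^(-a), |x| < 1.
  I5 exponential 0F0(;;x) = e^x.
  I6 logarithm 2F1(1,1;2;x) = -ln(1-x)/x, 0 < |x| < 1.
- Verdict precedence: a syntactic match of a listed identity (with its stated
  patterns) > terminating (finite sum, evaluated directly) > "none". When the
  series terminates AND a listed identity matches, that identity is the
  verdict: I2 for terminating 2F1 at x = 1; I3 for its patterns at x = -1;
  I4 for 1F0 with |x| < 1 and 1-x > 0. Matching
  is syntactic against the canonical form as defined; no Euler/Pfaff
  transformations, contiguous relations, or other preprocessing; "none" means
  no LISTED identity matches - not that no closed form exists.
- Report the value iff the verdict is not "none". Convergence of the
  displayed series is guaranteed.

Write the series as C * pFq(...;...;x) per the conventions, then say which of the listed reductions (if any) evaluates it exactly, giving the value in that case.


x = 1/8 here; the reduced form reads 2F1, upper {1, 1}, lower {2}, C = -1. Verdict: this is the I6 logarithm reduction (the logarithm: parameters (1,1;2), x = 1/8). Sum: 8 * ln(7/8).

Structural cue: with t_0 = -1, the lower running product (C = -1, x = 1/8) is a rising factorial.
Ratio: r(k) = (1/8) * (k+1) (k+1) / [(k+2) (k+1)] - rational in k. x = (1/8); t_0 = -1; negate the roots.
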